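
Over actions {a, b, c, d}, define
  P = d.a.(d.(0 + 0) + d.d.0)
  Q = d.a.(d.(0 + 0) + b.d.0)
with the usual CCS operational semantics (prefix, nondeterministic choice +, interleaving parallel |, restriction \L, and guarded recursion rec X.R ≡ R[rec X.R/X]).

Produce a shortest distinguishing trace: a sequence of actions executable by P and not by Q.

P's transition system — 6 states:
  m0 = d.a.(d.(0 + 0) + d.d.0) | --d--▸ m1
  m1 = a.(d.(0 + 0) + d.d.0) | --a--▸ m2
  m2 = d.(0 + 0) + d.d.0 | --d--▸ m3, --d--▸ m4
  m3 = 0 + 0 | ∅
  m4 = d.0 | --d--▸ m5
  m5 = 0 | ∅
Q's transition system — 6 states:
  n0 = d.a.(d.(0 + 0) + b.d.0) | --d--▸ n1
  n1 = a.(d.(0 + 0) + b.d.0) | --a--▸ n2
  n2 = d.(0 + 0) + b.d.0 | --b--▸ n3, --d--▸ n4
  n3 = d.0 | --d--▸ n5
  n4 = 0 + 0 | ∅
  n5 = 0 | ∅
Run σ = ⟨dadd⟩ on P: start {m0}
  [1] d ⇒ {m1}
  [2] a ⇒ {m2}
  [3] d ⇒ {m3, m4}
  [4] d ⇒ {m5}
  ✓ P
Run σ = ⟨dadd⟩ on Q: start {n0}
  [1] d ⇒ {n1}
  [2] a ⇒ {n2}
  [3] d ⇒ {n4}
  [4] d ⇒ ∅ (Q stuck)

dadd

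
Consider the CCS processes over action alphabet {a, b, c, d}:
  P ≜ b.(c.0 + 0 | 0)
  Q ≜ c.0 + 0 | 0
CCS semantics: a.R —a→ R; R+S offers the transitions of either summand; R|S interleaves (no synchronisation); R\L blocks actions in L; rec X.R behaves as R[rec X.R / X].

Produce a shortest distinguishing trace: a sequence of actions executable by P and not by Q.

b

P's transition system — 3 states:
  m0 = b.(c.0 + 0 | 0) has moves ··b··> m1
  m1 = c.0 + 0 | 0 has moves ··c··> m2
  m2 = 0 has moves deadlocked
Q's transition system — 2 states:
  n0 = c.0 + 0 | 0 has moves ··c··> n1
  n1 = 0 has moves deadlocked
Trace ⟨b⟩ through P, begin at {m0}:
  [1] b ⇒ {m1}
  — P admits the full trace.
Trace ⟨b⟩ through Q, begin at {n0}:
  [1] b ⇒ no successor for Q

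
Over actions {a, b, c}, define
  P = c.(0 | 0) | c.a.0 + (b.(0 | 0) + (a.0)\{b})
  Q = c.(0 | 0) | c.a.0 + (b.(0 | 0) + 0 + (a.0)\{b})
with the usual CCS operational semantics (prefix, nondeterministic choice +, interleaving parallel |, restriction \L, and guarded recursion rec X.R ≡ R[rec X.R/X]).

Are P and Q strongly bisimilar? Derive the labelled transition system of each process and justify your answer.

LTS(P): 8 reachable states
  u0 = c.(0 | 0) | c.a.0 + (b.(0 | 0) + (a.0)\{b}) | =a=> u1, =b=> u2, =c=> u3, =c=> u4
  u1 = 0\{b} | stopped
  u2 = 0 | 0 | stopped
  u3 = 0 | 0 | c.a.0 | =c=> u5
  u4 = c.(0 | 0) | a.0 | =a=> u6, =c=> u5
  u5 = 0 | 0 | a.0 | =a=> u7
  u6 = c.(0 | 0) | 0 | =c=> u7
  u7 = 0 | 0 | 0 | stopped
LTS(Q): 8 reachable states
  v0 = c.(0 | 0) | c.a.0 + (b.(0 | 0) + 0 + (a.0)\{b}) | =a=> v1, =b=> v2, =c=> v3, =c=> v4
  v1 = 0\{b} | stopped
  v2 = 0 | 0 | stopped
  v3 = 0 | 0 | c.a.0 | =c=> v5
  v4 = c.(0 | 0) | a.0 | =a=> v6, =c=> v5
  v5 = 0 | 0 | a.0 | =a=> v7
  v6 = c.(0 | 0) | 0 | =c=> v7
  v7 = 0 | 0 | 0 | stopped
Coarsest stable partition (strong bisimilarity classes):
  B0 = {u0, v0}
  B1 = {u3, v3}
  B2 = {u5, v5}
  B3 = {u1, u2, u7, v1, v2, v7}
  B4 = {u4, v4}
  B5 = {u6, v6}
u0 ∈ B0, v0 ∈ B0 → same block

P ~ Q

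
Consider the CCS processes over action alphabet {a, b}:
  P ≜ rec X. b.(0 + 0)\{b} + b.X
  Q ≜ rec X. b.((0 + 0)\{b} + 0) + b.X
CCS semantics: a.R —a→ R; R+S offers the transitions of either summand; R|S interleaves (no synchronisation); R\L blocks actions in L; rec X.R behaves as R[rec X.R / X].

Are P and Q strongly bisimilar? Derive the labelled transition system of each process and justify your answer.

LTS(P): 2 reachable states
  s0 = rec X. b.(0 + 0)\{b} + b.X has moves =b=> s0, =b=> s1
  s1 = (0 + 0)\{b} has moves stopped
LTS(Q): 2 reachable states
  t0 = rec X. b.((0 + 0)\{b} + 0) + b.X has moves =b=> t0, =b=> t1
  t1 = (0 + 0)\{b} + 0 has moves stopped
Coarsest stable partition (strong bisimilarity classes):
  B0 = {s0, t0}
  B1 = {s1, t1}
s0 ∈ B0, t0 ∈ B0 → same block

YES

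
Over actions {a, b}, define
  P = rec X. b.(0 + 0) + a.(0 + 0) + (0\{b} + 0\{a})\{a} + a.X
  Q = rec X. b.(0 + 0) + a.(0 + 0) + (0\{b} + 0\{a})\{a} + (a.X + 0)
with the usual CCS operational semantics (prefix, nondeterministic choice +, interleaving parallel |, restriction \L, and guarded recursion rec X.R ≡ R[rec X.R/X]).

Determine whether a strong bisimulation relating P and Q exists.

LTS(P): 2 reachable states
  m0 = rec X. b.(0 + 0) + a.(0 + 0) + (0\{b} + 0\{a})\{a} + a.X :: —a→ m0, —a→ m1, —b→ m1
  m1 = 0 + 0 :: (no moves)
LTS(Q): 2 reachable states
  n0 = rec X. b.(0 + 0) + a.(0 + 0) + (0\{b} + 0\{a})\{a} + (a.X + 0) :: —a→ n0, —a→ n1, —b→ n1
  n1 = 0 + 0 :: (no moves)
Bisimilarity quotient blocks:
  B0 = {m0, n0}
  B1 = {m1, n1}
m0 ∈ B0, n0 ∈ B0 → same block

bisimilar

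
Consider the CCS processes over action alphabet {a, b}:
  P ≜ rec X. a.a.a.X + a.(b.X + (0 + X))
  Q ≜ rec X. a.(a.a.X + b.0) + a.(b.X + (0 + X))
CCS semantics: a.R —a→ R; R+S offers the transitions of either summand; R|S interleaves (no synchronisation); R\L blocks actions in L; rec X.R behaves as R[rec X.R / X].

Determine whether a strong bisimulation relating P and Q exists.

P's transition system — 4 states:
  s0 = rec X. a.a.a.X + a.(b.X + (0 + X)) ⊢ --a--▸ s1, --a--▸ s2
  s1 = a.a.(rec X. a.a.a.X + a.(b.X + (0 + X))) ⊢ --a--▸ s3
  s2 = b.(rec X. a.a.a.X + a.(b.X + (0 + X))) + (0 + (rec X. a.a.a.X + a.(b.X + (0 + X)))) ⊢ --a--▸ s1, --a--▸ s2, --b--▸ s0
  s3 = a.(rec X. a.a.a.X + a.(b.X + (0 + X))) ⊢ --a--▸ s0
Q's transition system — 5 states:
  t0 = rec X. a.(a.a.X + b.0) + a.(b.X + (0 + X)) ⊢ --a--▸ t1, --a--▸ t2
  t1 = a.a.(rec X. a.(a.a.X + b.0) + a.(b.X + (0 + X))) + b.0 ⊢ --a--▸ t3, --b--▸ t4
  t2 = b.(rec X. a.(a.a.X + b.0) + a.(b.X + (0 + X))) + (0 + (rec X. a.(a.a.X + b.0) + a.(b.X + (0 + X)))) ⊢ --a--▸ t1, --a--▸ t2, --b--▸ t0
  t3 = a.(rec X. a.(a.a.X + b.0) + a.(b.X + (0 + X))) ⊢ --a--▸ t0
  t4 = 0 ⊢ ·
Partition-refinement fixed point:
  B0 = {s0}
  B1 = {s2}
  B2 = {s1}
  B3 = {s3}
  B4 = {t0}
  B5 = {t2}
  B6 = {t1}
  B7 = {t4}
  B8 = {t3}
s0 ∈ B0, t0 ∈ B4 → different blocks

not bisimilar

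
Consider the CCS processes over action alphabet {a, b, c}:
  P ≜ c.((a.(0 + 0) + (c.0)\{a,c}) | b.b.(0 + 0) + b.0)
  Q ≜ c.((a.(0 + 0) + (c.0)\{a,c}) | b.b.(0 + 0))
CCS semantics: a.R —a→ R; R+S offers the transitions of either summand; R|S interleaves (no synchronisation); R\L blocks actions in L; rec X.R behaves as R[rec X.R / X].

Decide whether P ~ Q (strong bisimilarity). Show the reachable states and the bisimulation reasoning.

LTS(P): 8 reachable states
  p0 = c.((a.(0 + 0) + (c.0)\{a,c}) | b.b.(0 + 0) + b.0) → =c=> p1
  p1 = (a.(0 + 0) + (c.0)\{a,c}) | b.b.(0 + 0) + b.0 → =a=> p2, =b=> p3, =b=> p4
  p2 = (0 + 0) | b.b.(0 + 0) → =b=> p5
  p3 = (a.(0 + 0) + (c.0)\{a,c}) | b.(0 + 0) → =a=> p5, =b=> p6
  p4 = 0 → deadlocked
  p5 = (0 + 0) | b.(0 + 0) → =b=> p7
  p6 = (a.(0 + 0) + (c.0)\{a,c}) | (0 + 0) → =a=> p7
  p7 = (0 + 0) | (0 + 0) → deadlocked
LTS(Q): 7 reachable states
  q0 = c.((a.(0 + 0) + (c.0)\{a,c}) | b.b.(0 + 0)) → =c=> q1
  q1 = (a.(0 + 0) + (c.0)\{a,c}) | b.b.(0 + 0) → =a=> q2, =b=> q3
  q2 = (0 + 0) | b.b.(0 + 0) → =b=> q4
  q3 = (a.(0 + 0) + (c.0)\{a,c}) | b.(0 + 0) → =a=> q4, =b=> q5
  q4 = (0 + 0) | b.(0 + 0) → =b=> q6
  q5 = (a.(0 + 0) + (c.0)\{a,c}) | (0 + 0) → =a=> q6
  q6 = (0 + 0) | (0 + 0) → deadlocked
Coarsest stable partition (strong bisimilarity classes):
  B0 = {p0}
  B1 = {p1}
  B2 = {p3, q3}
  B3 = {p6, q5}
  B4 = {p4, p7, q6}
  B5 = {p5, q4}
  B6 = {p2, q2}
  B7 = {q0}
  B8 = {q1}
p0 ∈ B0, q0 ∈ B7 → different blocks

P ≁ Q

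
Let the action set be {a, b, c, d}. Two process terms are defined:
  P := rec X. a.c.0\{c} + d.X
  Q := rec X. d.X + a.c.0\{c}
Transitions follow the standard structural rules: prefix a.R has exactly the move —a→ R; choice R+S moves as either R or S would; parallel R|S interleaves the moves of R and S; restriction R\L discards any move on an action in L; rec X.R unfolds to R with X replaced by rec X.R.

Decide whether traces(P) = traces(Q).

LTS(P): 3 reachable states
  p0 = rec X. a.c.0\{c} + d.X ⊢ -a-> p1, -d-> p0
  p1 = c.0\{c} ⊢ -c-> p2
  p2 = 0\{c} ⊢ stopped
LTS(Q): 3 reachable states
  q0 = rec X. d.X + a.c.0\{c} ⊢ -a-> q1, -d-> q0
  q1 = c.0\{c} ⊢ -c-> q2
  q2 = 0\{c} ⊢ stopped
Coarsest stable partition (strong bisimilarity classes):
  B0 = {p0, q0}
  B1 = {p1, q1}
  B2 = {p2, q2}
p0 ∈ B0, q0 ∈ B0 → same block
Bisimilar ⇒ trace-equivalent.

YES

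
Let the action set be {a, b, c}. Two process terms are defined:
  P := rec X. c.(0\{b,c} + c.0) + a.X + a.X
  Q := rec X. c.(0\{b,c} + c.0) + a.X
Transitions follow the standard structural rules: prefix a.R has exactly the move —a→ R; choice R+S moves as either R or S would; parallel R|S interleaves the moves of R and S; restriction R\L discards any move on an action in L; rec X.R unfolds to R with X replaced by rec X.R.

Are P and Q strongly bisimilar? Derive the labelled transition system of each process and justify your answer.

LTS(P): 3 reachable states
  p0 = rec X. c.(0\{b,c} + c.0) + a.X + a.X :: --a--▸ p0, --c--▸ p1
  p1 = 0\{b,c} + c.0 :: --c--▸ p2
  p2 = 0 :: deadlocked
LTS(Q): 3 reachable states
  q0 = rec X. c.(0\{b,c} + c.0) + a.X :: --a--▸ q0, --c--▸ q1
  q1 = 0\{b,c} + c.0 :: --c--▸ q2
  q2 = 0 :: deadlocked
Bisimilarity quotient blocks:
  B0 = {p0, q0}
  B1 = {p1, q1}
  B2 = {p2, q2}
p0 ∈ B0, q0 ∈ B0 → same block

bisimilar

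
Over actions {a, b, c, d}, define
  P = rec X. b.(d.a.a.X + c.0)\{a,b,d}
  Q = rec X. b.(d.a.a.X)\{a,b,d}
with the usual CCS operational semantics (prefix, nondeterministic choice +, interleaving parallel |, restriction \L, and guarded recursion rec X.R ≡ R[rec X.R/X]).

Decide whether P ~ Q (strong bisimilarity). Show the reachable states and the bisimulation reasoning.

P's transition system — 3 states:
  p0 = rec X. b.(d.a.a.X + c.0)\{a,b,d} → =b=> p1
  p1 = (d.a.a.(rec X. b.(d.a.a.X + c.0)\{a,b,d}) + c.0)\{a,b,d} → =c=> p2
  p2 = 0\{a,b,d} → ∅
Q's transition system — 2 states:
  q0 = rec X. b.(d.a.a.X)\{a,b,d} → =b=> q1
  q1 = (d.a.a.(rec X. b.(d.a.a.X)\{a,b,d}))\{a,b,d} → ∅
Bisimilarity quotient blocks:
  B0 = {p0}
  B1 = {p1}
  B2 = {p2, q1}
  B3 = {q0}
p0 ∈ B0, q0 ∈ B3 → different blocks

NO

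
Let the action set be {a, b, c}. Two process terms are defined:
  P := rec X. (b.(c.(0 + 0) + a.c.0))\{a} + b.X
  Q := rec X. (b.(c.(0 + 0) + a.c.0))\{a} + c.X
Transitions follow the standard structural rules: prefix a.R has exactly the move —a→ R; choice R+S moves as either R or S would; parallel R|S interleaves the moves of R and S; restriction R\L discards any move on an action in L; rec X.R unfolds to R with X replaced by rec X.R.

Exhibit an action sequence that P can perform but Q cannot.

P's transition system — 3 states:
  m0 = rec X. (b.(c.(0 + 0) + a.c.0))\{a} + b.X → —b→ m0, —b→ m1
  m1 = (c.(0 + 0) + a.c.0)\{a} → —c→ m2
  m2 = (0 + 0)\{a} → (no moves)
Q's transition system — 3 states:
  n0 = rec X. (b.(c.(0 + 0) + a.c.0))\{a} + c.X → —b→ n1, —c→ n0
  n1 = (c.(0 + 0) + a.c.0)\{a} → —c→ n2
  n2 = (0 + 0)\{a} → (no moves)
Trace ⟨bb⟩ through P, begin at {m0}:
  [1] b ⇒ {m0, m1}
  [2] b ⇒ {m0, m1}
  P completes σ.
Trace ⟨bb⟩ through Q, begin at {n0}:
  [1] b ⇒ {n1}
  [2] b ⇒ no successor for Q

bb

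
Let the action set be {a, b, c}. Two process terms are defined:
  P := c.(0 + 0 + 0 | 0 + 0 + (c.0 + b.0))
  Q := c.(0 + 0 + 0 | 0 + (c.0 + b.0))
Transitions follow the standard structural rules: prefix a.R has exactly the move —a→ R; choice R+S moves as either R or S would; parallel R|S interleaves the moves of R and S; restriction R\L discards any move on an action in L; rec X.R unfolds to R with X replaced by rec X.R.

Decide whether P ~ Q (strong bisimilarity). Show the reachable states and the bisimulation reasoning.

Reachable graph of P (3 states):
  p0 = c.(0 + 0 + 0 | 0 + 0 + (c.0 + b.0)) has moves -c-> p1
  p1 = 0 + 0 + 0 | 0 + 0 + (c.0 + b.0) has moves -b-> p2, -c-> p2
  p2 = 0 has moves deadlocked
Reachable graph of Q (3 states):
  q0 = c.(0 + 0 + 0 | 0 + (c.0 + b.0)) has moves -c-> q1
  q1 = 0 + 0 + 0 | 0 + (c.0 + b.0) has moves -b-> q2, -c-> q2
  q2 = 0 has moves deadlocked
Partition-refinement fixed point:
  B0 = {p0, q0}
  B1 = {p1, q1}
  B2 = {p2, q2}
p0 ∈ B0, q0 ∈ B0 → same block

YES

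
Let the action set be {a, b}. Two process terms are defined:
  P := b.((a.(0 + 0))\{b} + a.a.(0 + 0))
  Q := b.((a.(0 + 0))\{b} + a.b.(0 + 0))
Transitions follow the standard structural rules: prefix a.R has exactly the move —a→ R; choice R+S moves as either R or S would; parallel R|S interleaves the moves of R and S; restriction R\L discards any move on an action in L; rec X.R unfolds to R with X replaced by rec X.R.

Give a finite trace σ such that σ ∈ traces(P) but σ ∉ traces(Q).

baa

Reachable graph of P (5 states):
  s0 = b.((a.(0 + 0))\{b} + a.a.(0 + 0)) → —b→ s1
  s1 = (a.(0 + 0))\{b} + a.a.(0 + 0) → —a→ s2, —a→ s3
  s2 = (0 + 0)\{b} → (no moves)
  s3 = a.(0 + 0) → —a→ s4
  s4 = 0 + 0 → (no moves)
Reachable graph of Q (5 states):
  t0 = b.((a.(0 + 0))\{b} + a.b.(0 + 0)) → —b→ t1
  t1 = (a.(0 + 0))\{b} + a.b.(0 + 0) → —a→ t2, —a→ t3
  t2 = (0 + 0)\{b} → (no moves)
  t3 = b.(0 + 0) → —b→ t4
  t4 = 0 + 0 → (no moves)
Executing baa from P (initial set {s0}):
  after b @ step 1: {s1}
  after a @ step 2: {s2, s3}
  after a @ step 3: {s4}
  — P admits the full trace.
Executing baa from Q (initial set {t0}):
  after b @ step 1: {t1}
  after a @ step 2: {t2, t3}
  after a @ step 3: ∅  — Q cannot continue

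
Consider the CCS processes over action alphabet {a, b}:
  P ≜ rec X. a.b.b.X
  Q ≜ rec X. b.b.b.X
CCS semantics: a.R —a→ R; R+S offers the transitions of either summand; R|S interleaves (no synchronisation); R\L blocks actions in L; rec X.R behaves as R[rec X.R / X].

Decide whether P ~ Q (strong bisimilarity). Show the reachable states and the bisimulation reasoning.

not bisimilar

P's transition system — 3 states:
  m0 = rec X. a.b.b.X ⊢ =a=> m1
  m1 = b.b.(rec X. a.b.b.X) ⊢ =b=> m2
  m2 = b.(rec X. a.b.b.X) ⊢ =b=> m0
Q's transition system — 3 states:
  n0 = rec X. b.b.b.X ⊢ =b=> n1
  n1 = b.b.(rec X. b.b.b.X) ⊢ =b=> n2
  n2 = b.(rec X. b.b.b.X) ⊢ =b=> n0
Partition-refinement fixed point:
  B0 = {m0}
  B1 = {m1}
  B2 = {m2}
  B3 = {n0, n1, n2}
m0 ∈ B0, n0 ∈ B3 → different blocks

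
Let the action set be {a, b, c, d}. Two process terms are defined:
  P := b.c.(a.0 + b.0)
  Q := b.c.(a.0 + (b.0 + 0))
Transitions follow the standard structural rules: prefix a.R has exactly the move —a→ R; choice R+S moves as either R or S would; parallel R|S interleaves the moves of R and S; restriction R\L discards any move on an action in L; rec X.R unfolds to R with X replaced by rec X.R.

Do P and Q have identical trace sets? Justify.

LTS(P): 4 reachable states
  s0 = b.c.(a.0 + b.0) :: =b=> s1
  s1 = c.(a.0 + b.0) :: =c=> s2
  s2 = a.0 + b.0 :: =a=> s3, =b=> s3
  s3 = 0 :: ·
LTS(Q): 4 reachable states
  t0 = b.c.(a.0 + (b.0 + 0)) :: =b=> t1
  t1 = c.(a.0 + (b.0 + 0)) :: =c=> t2
  t2 = a.0 + (b.0 + 0) :: =a=> t3, =b=> t3
  t3 = 0 :: ·
Bisimilarity quotient blocks:
  B0 = {s0, t0}
  B1 = {s1, t1}
  B2 = {s2, t2}
  B3 = {s3, t3}
s0 ∈ B0, t0 ∈ B0 → same block
Bisimilar ⇒ trace-equivalent.

YES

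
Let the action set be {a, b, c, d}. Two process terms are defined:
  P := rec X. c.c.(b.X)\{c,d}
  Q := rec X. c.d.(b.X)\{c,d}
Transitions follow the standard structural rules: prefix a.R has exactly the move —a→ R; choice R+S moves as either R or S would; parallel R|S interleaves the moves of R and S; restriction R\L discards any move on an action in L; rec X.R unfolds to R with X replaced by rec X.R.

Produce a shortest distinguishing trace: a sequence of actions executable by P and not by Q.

cc

P's transition system — 4 states:
  s0 = rec X. c.c.(b.X)\{c,d} has moves —c→ s1
  s1 = c.(b.(rec X. c.c.(b.X)\{c,d}))\{c,d} has moves —c→ s2
  s2 = (b.(rec X. c.c.(b.X)\{c,d}))\{c,d} has moves —b→ s3
  s3 = (rec X. c.c.(b.X)\{c,d})\{c,d} has moves (no moves)
Q's transition system — 4 states:
  t0 = rec X. c.d.(b.X)\{c,d} has moves —c→ t1
  t1 = d.(b.(rec X. c.d.(b.X)\{c,d}))\{c,d} has moves —d→ t2
  t2 = (b.(rec X. c.d.(b.X)\{c,d}))\{c,d} has moves —b→ t3
  t3 = (rec X. c.d.(b.X)\{c,d})\{c,d} has moves (no moves)
Run σ = ⟨cc⟩ on P: start {s0}
  after c @ step 1: {s1}
  after c @ step 2: {s2}
  P completes σ.
Run σ = ⟨cc⟩ on Q: start {t0}
  after c @ step 1: {t1}
  after c @ step 2: ∅ (Q stuck)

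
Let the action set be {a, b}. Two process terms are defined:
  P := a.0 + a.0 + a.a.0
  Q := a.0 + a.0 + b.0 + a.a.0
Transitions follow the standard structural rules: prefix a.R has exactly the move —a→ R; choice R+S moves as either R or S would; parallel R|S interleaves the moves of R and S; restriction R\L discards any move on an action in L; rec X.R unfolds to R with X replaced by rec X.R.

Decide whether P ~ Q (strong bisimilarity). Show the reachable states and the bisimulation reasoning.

P's transition system — 3 states:
  p0 = a.0 + a.0 + a.a.0 | —a→ p1, —a→ p2
  p1 = 0 | deadlocked
  p2 = a.0 | —a→ p1
Q's transition system — 3 states:
  q0 = a.0 + a.0 + b.0 + a.a.0 | —a→ q1, —a→ q2, —b→ q1
  q1 = 0 | deadlocked
  q2 = a.0 | —a→ q1
Bisimilarity quotient blocks:
  B0 = {p0}
  B1 = {p1, q1}
  B2 = {p2, q2}
  B3 = {q0}
p0 ∈ B0, q0 ∈ B3 → different blocks

not bisimilar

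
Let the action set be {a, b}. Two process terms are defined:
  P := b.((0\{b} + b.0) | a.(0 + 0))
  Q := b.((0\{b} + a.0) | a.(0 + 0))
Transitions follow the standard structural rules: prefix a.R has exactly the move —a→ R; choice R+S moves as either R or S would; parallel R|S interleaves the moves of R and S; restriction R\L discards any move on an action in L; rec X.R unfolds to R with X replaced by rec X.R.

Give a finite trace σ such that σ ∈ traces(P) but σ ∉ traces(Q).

Reachable graph of P (5 states):
  m0 = b.((0\{b} + b.0) | a.(0 + 0)) :: —b→ m1
  m1 = (0\{b} + b.0) | a.(0 + 0) :: —a→ m2, —b→ m3
  m2 = (0\{b} + b.0) | (0 + 0) :: —b→ m4
  m3 = 0 | a.(0 + 0) :: —a→ m4
  m4 = 0 | (0 + 0) :: stopped
Reachable graph of Q (5 states):
  n0 = b.((0\{b} + a.0) | a.(0 + 0)) :: —b→ n1
  n1 = (0\{b} + a.0) | a.(0 + 0) :: —a→ n2, —a→ n3
  n2 = (0\{b} + a.0) | (0 + 0) :: —a→ n4
  n3 = 0 | a.(0 + 0) :: —a→ n4
  n4 = 0 | (0 + 0) :: stopped
Run σ = ⟨bb⟩ on P: start {m0}
  [1] b ⇒ {m1}
  [2] b ⇒ {m3}
  — P admits the full trace.
Run σ = ⟨bb⟩ on Q: start {n0}
  [1] b ⇒ {n1}
  [2] b ⇒ ∅  — Q cannot continue

bb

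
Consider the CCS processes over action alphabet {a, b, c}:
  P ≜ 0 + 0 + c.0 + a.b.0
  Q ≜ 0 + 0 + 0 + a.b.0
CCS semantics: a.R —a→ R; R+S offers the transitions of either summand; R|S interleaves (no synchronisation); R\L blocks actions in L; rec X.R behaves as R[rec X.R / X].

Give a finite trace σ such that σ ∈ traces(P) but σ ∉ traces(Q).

P's transition system — 3 states:
  p0 = 0 + 0 + c.0 + a.b.0 has moves ··a··> p1, ··c··> p2
  p1 = b.0 has moves ··b··> p2
  p2 = 0 has moves ·
Q's transition system — 3 states:
  q0 = 0 + 0 + 0 + a.b.0 has moves ··a··> q1
  q1 = b.0 has moves ··b··> q2
  q2 = 0 has moves ·
Run σ = ⟨c⟩ on P: start {p0}
  [1] c ⇒ {p2}
  ✓ P
Run σ = ⟨c⟩ on Q: start {q0}
  [1] c ⇒ ∅  — Q cannot continue

c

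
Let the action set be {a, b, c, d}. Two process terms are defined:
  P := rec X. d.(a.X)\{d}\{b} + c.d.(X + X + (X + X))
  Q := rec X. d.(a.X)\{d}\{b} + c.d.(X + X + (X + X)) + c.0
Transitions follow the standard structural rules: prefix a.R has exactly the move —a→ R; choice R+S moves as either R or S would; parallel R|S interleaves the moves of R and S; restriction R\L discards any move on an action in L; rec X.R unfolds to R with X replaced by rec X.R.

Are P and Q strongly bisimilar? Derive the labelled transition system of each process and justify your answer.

P ≁ Q

LTS(P): 6 reachable states
  u0 = rec X. d.(a.X)\{d}\{b} + c.d.(X + X + (X + X)) :: -c-> u1, -d-> u2
  u1 = d.((rec X. d.(a.X)\{d}\{b} + c.d.(X + X + (X + X))) + (rec X. d.(a.X)\{d}\{b} + c.d.(X + X + (X + X))) + ((rec X. d.(a.X)\{d}\{b} + c.d.(X + X + (X + X))) + (rec X. d.(a.X)\{d}\{b} + c.d.(X + X + (X + X))))) :: -d-> u3
  u2 = (a.(rec X. d.(a.X)\{d}\{b} + c.d.(X + X + (X + X))))\{d}\{b} :: -a-> u4
  u3 = (rec X. d.(a.X)\{d}\{b} + c.d.(X + X + (X + X))) + (rec X. d.(a.X)\{d}\{b} + c.d.(X + X + (X + X))) + ((rec X. d.(a.X)\{d}\{b} + c.d.(X + X + (X + X))) + (rec X. d.(a.X)\{d}\{b} + c.d.(X + X + (X + X)))) :: -c-> u1, -d-> u2
  u4 = (rec X. d.(a.X)\{d}\{b} + c.d.(X + X + (X + X)))\{d}\{b} :: -c-> u5
  u5 = (d.((rec X. d.(a.X)\{d}\{b} + c.d.(X + X + (X + X))) + (rec X. d.(a.X)\{d}\{b} + c.d.(X + X + (X + X))) + ((rec X. d.(a.X)\{d}\{b} + c.d.(X + X + (X + X))) + (rec X. d.(a.X)\{d}\{b} + c.d.(X + X + (X + X))))))\{d}\{b} :: stopped
LTS(Q): 8 reachable states
  v0 = rec X. d.(a.X)\{d}\{b} + c.d.(X + X + (X + X)) + c.0 :: -c-> v1, -c-> v2, -d-> v3
  v1 = 0 :: stopped
  v2 = d.((rec X. d.(a.X)\{d}\{b} + c.d.(X + X + (X + X)) + c.0) + (rec X. d.(a.X)\{d}\{b} + c.d.(X + X + (X + X)) + c.0) + ((rec X. d.(a.X)\{d}\{b} + c.d.(X + X + (X + X)) + c.0) + (rec X. d.(a.X)\{d}\{b} + c.d.(X + X + (X + X)) + c.0))) :: -d-> v4
  v3 = (a.(rec X. d.(a.X)\{d}\{b} + c.d.(X + X + (X + X)) + c.0))\{d}\{b} :: -a-> v5
  v4 = (rec X. d.(a.X)\{d}\{b} + c.d.(X + X + (X + X)) + c.0) + (rec X. d.(a.X)\{d}\{b} + c.d.(X + X + (X + X)) + c.0) + ((rec X. d.(a.X)\{d}\{b} + c.d.(X + X + (X + X)) + c.0) + (rec X. d.(a.X)\{d}\{b} + c.d.(X + X + (X + X)) + c.0)) :: -c-> v1, -c-> v2, -d-> v3
  v5 = (rec X. d.(a.X)\{d}\{b} + c.d.(X + X + (X + X)) + c.0)\{d}\{b} :: -c-> v6, -c-> v7
  v6 = (d.((rec X. d.(a.X)\{d}\{b} + c.d.(X + X + (X + X)) + c.0) + (rec X. d.(a.X)\{d}\{b} + c.d.(X + X + (X + X)) + c.0) + ((rec X. d.(a.X)\{d}\{b} + c.d.(X + X + (X + X)) + c.0) + (rec X. d.(a.X)\{d}\{b} + c.d.(X + X + (X + X)) + c.0))))\{d}\{b} :: stopped
  v7 = 0\{d}\{b} :: stopped
Bisimilarity quotient blocks:
  B0 = {u0, u3}
  B1 = {u1}
  B2 = {u2, v3}
  B3 = {u4, v5}
  B4 = {u5, v1, v6, v7}
  B5 = {v0, v4}
  B6 = {v2}
u0 ∈ B0, v0 ∈ B5 → different blocks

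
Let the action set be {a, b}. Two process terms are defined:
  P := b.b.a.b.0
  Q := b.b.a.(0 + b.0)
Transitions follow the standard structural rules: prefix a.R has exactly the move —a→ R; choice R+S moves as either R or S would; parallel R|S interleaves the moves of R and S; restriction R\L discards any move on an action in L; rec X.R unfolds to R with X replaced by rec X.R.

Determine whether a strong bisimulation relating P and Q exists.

Reachable graph of P (5 states):
  s0 = b.b.a.b.0 → =b=> s1
  s1 = b.a.b.0 → =b=> s2
  s2 = a.b.0 → =a=> s3
  s3 = b.0 → =b=> s4
  s4 = 0 → (no moves)
Reachable graph of Q (5 states):
  t0 = b.b.a.(0 + b.0) → =b=> t1
  t1 = b.a.(0 + b.0) → =b=> t2
  t2 = a.(0 + b.0) → =a=> t3
  t3 = 0 + b.0 → =b=> t4
  t4 = 0 → (no moves)
Partition-refinement fixed point:
  B0 = {s0, t0}
  B1 = {s1, t1}
  B2 = {s2, t2}
  B3 = {s3, t3}
  B4 = {s4, t4}
s0 ∈ B0, t0 ∈ B0 → same block

P ~ Q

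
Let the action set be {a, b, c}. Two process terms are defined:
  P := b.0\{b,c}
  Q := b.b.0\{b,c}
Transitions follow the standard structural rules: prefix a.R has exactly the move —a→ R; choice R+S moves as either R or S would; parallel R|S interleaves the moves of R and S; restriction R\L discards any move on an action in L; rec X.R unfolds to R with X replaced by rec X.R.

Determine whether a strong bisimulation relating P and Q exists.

not bisimilar

LTS(P): 2 reachable states
  u0 = b.0\{b,c} | ··b··> u1
  u1 = 0\{b,c} | deadlocked
LTS(Q): 3 reachable states
  v0 = b.b.0\{b,c} | ··b··> v1
  v1 = b.0\{b,c} | ··b··> v2
  v2 = 0\{b,c} | deadlocked
Partition-refinement fixed point:
  B0 = {u0, v1}
  B1 = {u1, v2}
  B2 = {v0}
u0 ∈ B0, v0 ∈ B2 → different blocks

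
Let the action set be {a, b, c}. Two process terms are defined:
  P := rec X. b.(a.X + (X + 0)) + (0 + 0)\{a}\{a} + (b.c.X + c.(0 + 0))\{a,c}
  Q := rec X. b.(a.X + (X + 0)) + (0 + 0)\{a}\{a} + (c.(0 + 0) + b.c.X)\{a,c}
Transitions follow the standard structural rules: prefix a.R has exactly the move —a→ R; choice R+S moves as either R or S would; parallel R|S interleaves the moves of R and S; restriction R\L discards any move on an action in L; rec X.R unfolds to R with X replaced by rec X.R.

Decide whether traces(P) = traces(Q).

traces(P) = traces(Q)

LTS(P): 3 reachable states
  p0 = rec X. b.(a.X + (X + 0)) + (0 + 0)\{a}\{a} + (b.c.X + c.(0 + 0))\{a,c} has moves ··b··> p1, ··b··> p2
  p1 = (c.(rec X. b.(a.X + (X + 0)) + (0 + 0)\{a}\{a} + (b.c.X + c.(0 + 0))\{a,c}))\{a,c} has moves ∅
  p2 = a.(rec X. b.(a.X + (X + 0)) + (0 + 0)\{a}\{a} + (b.c.X + c.(0 + 0))\{a,c}) + ((rec X. b.(a.X + (X + 0)) + (0 + 0)\{a}\{a} + (b.c.X + c.(0 + 0))\{a,c}) + 0) has moves ··a··> p0, ··b··> p1, ··b··> p2
LTS(Q): 3 reachable states
  q0 = rec X. b.(a.X + (X + 0)) + (0 + 0)\{a}\{a} + (c.(0 + 0) + b.c.X)\{a,c} has moves ··b··> q1, ··b··> q2
  q1 = (c.(rec X. b.(a.X + (X + 0)) + (0 + 0)\{a}\{a} + (c.(0 + 0) + b.c.X)\{a,c}))\{a,c} has moves ∅
  q2 = a.(rec X. b.(a.X + (X + 0)) + (0 + 0)\{a}\{a} + (c.(0 + 0) + b.c.X)\{a,c}) + ((rec X. b.(a.X + (X + 0)) + (0 + 0)\{a}\{a} + (c.(0 + 0) + b.c.X)\{a,c}) + 0) has moves ··a··> q0, ··b··> q1, ··b··> q2
Coarsest stable partition (strong bisimilarity classes):
  B0 = {p0, q0}
  B1 = {p1, q1}
  B2 = {p2, q2}
p0 ∈ B0, q0 ∈ B0 → same block
Bisimilar ⇒ trace-equivalent.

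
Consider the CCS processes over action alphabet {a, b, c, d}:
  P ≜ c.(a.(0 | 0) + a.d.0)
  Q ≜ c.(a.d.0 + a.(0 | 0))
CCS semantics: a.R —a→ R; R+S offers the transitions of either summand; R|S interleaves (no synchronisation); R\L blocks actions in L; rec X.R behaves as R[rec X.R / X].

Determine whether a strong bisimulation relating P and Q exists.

bisimilar

Reachable graph of P (5 states):
  u0 = c.(a.(0 | 0) + a.d.0) | -c-> u1
  u1 = a.(0 | 0) + a.d.0 | -a-> u2, -a-> u3
  u2 = 0 | 0 | ·
  u3 = d.0 | -d-> u4
  u4 = 0 | ·
Reachable graph of Q (5 states):
  v0 = c.(a.d.0 + a.(0 | 0)) | -c-> v1
  v1 = a.d.0 + a.(0 | 0) | -a-> v2, -a-> v3
  v2 = 0 | 0 | ·
  v3 = d.0 | -d-> v4
  v4 = 0 | ·
Partition-refinement fixed point:
  B0 = {u0, v0}
  B1 = {u1, v1}
  B2 = {u2, u4, v2, v4}
  B3 = {u3, v3}
u0 ∈ B0, v0 ∈ B0 → same block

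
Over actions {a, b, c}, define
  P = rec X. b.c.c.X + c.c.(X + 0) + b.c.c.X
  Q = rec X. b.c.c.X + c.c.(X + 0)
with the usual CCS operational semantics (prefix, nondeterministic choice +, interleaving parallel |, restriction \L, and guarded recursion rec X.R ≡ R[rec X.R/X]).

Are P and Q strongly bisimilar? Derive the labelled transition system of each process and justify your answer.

Reachable graph of P (5 states):
  u0 = rec X. b.c.c.X + c.c.(X + 0) + b.c.c.X :: -b-> u1, -c-> u2
  u1 = c.c.(rec X. b.c.c.X + c.c.(X + 0) + b.c.c.X) :: -c-> u3
  u2 = c.((rec X. b.c.c.X + c.c.(X + 0) + b.c.c.X) + 0) :: -c-> u4
  u3 = c.(rec X. b.c.c.X + c.c.(X + 0) + b.c.c.X) :: -c-> u0
  u4 = (rec X. b.c.c.X + c.c.(X + 0) + b.c.c.X) + 0 :: -b-> u1, -c-> u2
Reachable graph of Q (5 states):
  v0 = rec X. b.c.c.X + c.c.(X + 0) :: -b-> v1, -c-> v2
  v1 = c.c.(rec X. b.c.c.X + c.c.(X + 0)) :: -c-> v3
  v2 = c.((rec X. b.c.c.X + c.c.(X + 0)) + 0) :: -c-> v4
  v3 = c.(rec X. b.c.c.X + c.c.(X + 0)) :: -c-> v0
  v4 = (rec X. b.c.c.X + c.c.(X + 0)) + 0 :: -b-> v1, -c-> v2
Bisimilarity quotient blocks:
  B0 = {u0, u4, v0, v4}
  B1 = {u1, v1}
  B2 = {u2, u3, v2, v3}
u0 ∈ B0, v0 ∈ B0 → same block

P ~ Q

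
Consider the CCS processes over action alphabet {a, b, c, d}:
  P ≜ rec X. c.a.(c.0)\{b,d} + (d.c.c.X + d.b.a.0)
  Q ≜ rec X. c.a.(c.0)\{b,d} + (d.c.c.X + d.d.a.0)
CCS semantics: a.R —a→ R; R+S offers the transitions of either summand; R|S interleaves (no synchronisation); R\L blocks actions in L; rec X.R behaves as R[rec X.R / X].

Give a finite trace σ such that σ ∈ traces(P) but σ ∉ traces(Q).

db

LTS(P): 9 reachable states
  m0 = rec X. c.a.(c.0)\{b,d} + (d.c.c.X + d.b.a.0) has moves ··c··> m1, ··d··> m2, ··d··> m3
  m1 = a.(c.0)\{b,d} has moves ··a··> m4
  m2 = b.a.0 has moves ··b··> m5
  m3 = c.c.(rec X. c.a.(c.0)\{b,d} + (d.c.c.X + d.b.a.0)) has moves ··c··> m6
  m4 = (c.0)\{b,d} has moves ··c··> m7
  m5 = a.0 has moves ··a··> m8
  m6 = c.(rec X. c.a.(c.0)\{b,d} + (d.c.c.X + d.b.a.0)) has moves ··c··> m0
  m7 = 0\{b,d} has moves deadlocked
  m8 = 0 has moves deadlocked
LTS(Q): 9 reachable states
  n0 = rec X. c.a.(c.0)\{b,d} + (d.c.c.X + d.d.a.0) has moves ··c··> n1, ··d··> n2, ··d··> n3
  n1 = a.(c.0)\{b,d} has moves ··a··> n4
  n2 = c.c.(rec X. c.a.(c.0)\{b,d} + (d.c.c.X + d.d.a.0)) has moves ··c··> n5
  n3 = d.a.0 has moves ··d··> n6
  n4 = (c.0)\{b,d} has moves ··c··> n7
  n5 = c.(rec X. c.a.(c.0)\{b,d} + (d.c.c.X + d.d.a.0)) has moves ··c··> n0
  n6 = a.0 has moves ··a··> n8
  n7 = 0\{b,d} has moves deadlocked
  n8 = 0 has moves deadlocked
Trace ⟨db⟩ through P, begin at {m0}:
  step 1 (d): {m2, m3}
  step 2 (b): {m5}
  — P admits the full trace.
Trace ⟨db⟩ through Q, begin at {n0}:
  step 1 (d): {n2, n3}
  step 2 (b): ∅ (Q stuck)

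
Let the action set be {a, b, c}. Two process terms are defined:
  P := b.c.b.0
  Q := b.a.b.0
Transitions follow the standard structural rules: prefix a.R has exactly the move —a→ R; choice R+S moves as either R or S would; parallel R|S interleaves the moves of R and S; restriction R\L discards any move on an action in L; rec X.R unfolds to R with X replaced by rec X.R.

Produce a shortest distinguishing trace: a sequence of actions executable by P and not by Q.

bc

LTS(P): 4 reachable states
  p0 = b.c.b.0 has moves --b--▸ p1
  p1 = c.b.0 has moves --c--▸ p2
  p2 = b.0 has moves --b--▸ p3
  p3 = 0 has moves ·
LTS(Q): 4 reachable states
  q0 = b.a.b.0 has moves --b--▸ q1
  q1 = a.b.0 has moves --a--▸ q2
  q2 = b.0 has moves --b--▸ q3
  q3 = 0 has moves ·
Trace ⟨bc⟩ through P, begin at {p0}:
  after b @ step 1: {p1}
  after c @ step 2: {p2}
  P completes σ.
Trace ⟨bc⟩ through Q, begin at {q0}:
  after b @ step 1: {q1}
  after c @ step 2: ∅ (Q stuck)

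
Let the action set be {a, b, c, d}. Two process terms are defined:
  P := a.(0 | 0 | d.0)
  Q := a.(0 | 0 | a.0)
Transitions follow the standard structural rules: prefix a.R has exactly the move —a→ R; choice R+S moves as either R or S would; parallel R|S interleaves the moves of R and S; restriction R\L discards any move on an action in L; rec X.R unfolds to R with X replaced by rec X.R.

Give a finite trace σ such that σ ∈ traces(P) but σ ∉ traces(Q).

ad

P's transition system — 3 states:
  u0 = a.(0 | 0 | d.0) ⊢ --a--▸ u1
  u1 = 0 | 0 | d.0 ⊢ --d--▸ u2
  u2 = 0 | 0 | 0 ⊢ ∅
Q's transition system — 3 states:
  v0 = a.(0 | 0 | a.0) ⊢ --a--▸ v1
  v1 = 0 | 0 | a.0 ⊢ --a--▸ v2
  v2 = 0 | 0 | 0 ⊢ ∅
Trace ⟨ad⟩ through P, begin at {u0}:
  [1] a ⇒ {u1}
  [2] d ⇒ {u2}
  ✓ P
Trace ⟨ad⟩ through Q, begin at {v0}:
  [1] a ⇒ {v1}
  [2] d ⇒ no successor for Q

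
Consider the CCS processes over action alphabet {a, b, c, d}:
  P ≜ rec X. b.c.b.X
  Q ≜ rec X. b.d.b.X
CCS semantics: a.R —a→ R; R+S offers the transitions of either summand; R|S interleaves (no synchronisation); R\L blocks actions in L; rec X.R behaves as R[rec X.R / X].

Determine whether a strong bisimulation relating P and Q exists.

P's transition system — 3 states:
  m0 = rec X. b.c.b.X ⊢ ··b··> m1
  m1 = c.b.(rec X. b.c.b.X) ⊢ ··c··> m2
  m2 = b.(rec X. b.c.b.X) ⊢ ··b··> m0
Q's transition system — 3 states:
  n0 = rec X. b.d.b.X ⊢ ··b··> n1
  n1 = d.b.(rec X. b.d.b.X) ⊢ ··d··> n2
  n2 = b.(rec X. b.d.b.X) ⊢ ··b··> n0
Partition-refinement fixed point:
  B0 = {m0}
  B1 = {m1}
  B2 = {m2}
  B3 = {n0}
  B4 = {n1}
  B5 = {n2}
m0 ∈ B0, n0 ∈ B3 → different blocks

P ≁ Q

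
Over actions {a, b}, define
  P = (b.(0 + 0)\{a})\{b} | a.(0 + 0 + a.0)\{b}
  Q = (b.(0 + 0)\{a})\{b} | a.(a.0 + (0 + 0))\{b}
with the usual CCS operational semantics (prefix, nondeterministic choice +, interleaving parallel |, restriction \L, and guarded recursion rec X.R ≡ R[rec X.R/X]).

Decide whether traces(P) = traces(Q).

YES

P's transition system — 3 states:
  u0 = (b.(0 + 0)\{a})\{b} | a.(0 + 0 + a.0)\{b} | =a=> u1
  u1 = (b.(0 + 0)\{a})\{b} | (0 + 0 + a.0)\{b} | =a=> u2
  u2 = (b.(0 + 0)\{a})\{b} | 0\{b} | ·
Q's transition system — 3 states:
  v0 = (b.(0 + 0)\{a})\{b} | a.(a.0 + (0 + 0))\{b} | =a=> v1
  v1 = (b.(0 + 0)\{a})\{b} | (a.0 + (0 + 0))\{b} | =a=> v2
  v2 = (b.(0 + 0)\{a})\{b} | 0\{b} | ·
Coarsest stable partition (strong bisimilarity classes):
  B0 = {u0, v0}
  B1 = {u1, v1}
  B2 = {u2, v2}
u0 ∈ B0, v0 ∈ B0 → same block
Bisimilar ⇒ trace-equivalent.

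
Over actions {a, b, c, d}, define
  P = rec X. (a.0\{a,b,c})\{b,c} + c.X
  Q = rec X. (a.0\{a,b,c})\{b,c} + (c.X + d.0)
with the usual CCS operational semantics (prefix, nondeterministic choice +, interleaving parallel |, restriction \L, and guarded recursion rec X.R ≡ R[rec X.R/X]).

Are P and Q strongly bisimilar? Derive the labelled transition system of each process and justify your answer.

P's transition system — 2 states:
  p0 = rec X. (a.0\{a,b,c})\{b,c} + c.X :: -a-> p1, -c-> p0
  p1 = 0\{a,b,c}\{b,c} :: ∅
Q's transition system — 3 states:
  q0 = rec X. (a.0\{a,b,c})\{b,c} + (c.X + d.0) :: -a-> q1, -c-> q0, -d-> q2
  q1 = 0\{a,b,c}\{b,c} :: ∅
  q2 = 0 :: ∅
Coarsest stable partition (strong bisimilarity classes):
  B0 = {p0}
  B1 = {p1, q1, q2}
  B2 = {q0}
p0 ∈ B0, q0 ∈ B2 → different blocks

not bisimilar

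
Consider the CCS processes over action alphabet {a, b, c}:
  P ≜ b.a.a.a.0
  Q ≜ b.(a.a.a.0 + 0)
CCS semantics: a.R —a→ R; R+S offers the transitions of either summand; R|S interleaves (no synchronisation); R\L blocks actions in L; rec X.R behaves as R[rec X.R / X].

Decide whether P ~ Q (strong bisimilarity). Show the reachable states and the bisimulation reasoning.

Reachable graph of P (5 states):
  s0 = b.a.a.a.0 → —b→ s1
  s1 = a.a.a.0 → —a→ s2
  s2 = a.a.0 → —a→ s3
  s3 = a.0 → —a→ s4
  s4 = 0 → (no moves)
Reachable graph of Q (5 states):
  t0 = b.(a.a.a.0 + 0) → —b→ t1
  t1 = a.a.a.0 + 0 → —a→ t2
  t2 = a.a.0 → —a→ t3
  t3 = a.0 → —a→ t4
  t4 = 0 → (no moves)
Bisimilarity quotient blocks:
  B0 = {s0, t0}
  B1 = {s1, t1}
  B2 = {s2, t2}
  B3 = {s3, t3}
  B4 = {s4, t4}
s0 ∈ B0, t0 ∈ B0 → same block

P ~ Q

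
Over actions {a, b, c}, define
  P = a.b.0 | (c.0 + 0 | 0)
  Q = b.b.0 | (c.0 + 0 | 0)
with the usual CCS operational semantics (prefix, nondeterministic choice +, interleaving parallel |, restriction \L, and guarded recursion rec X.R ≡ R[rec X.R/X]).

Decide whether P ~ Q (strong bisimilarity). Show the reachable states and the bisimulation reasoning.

P's transition system — 6 states:
  u0 = a.b.0 | (c.0 + 0 | 0) :: ··a··> u1, ··c··> u2
  u1 = b.0 | (c.0 + 0 | 0) :: ··b··> u3, ··c··> u4
  u2 = a.b.0 | 0 :: ··a··> u4
  u3 = 0 | (c.0 + 0 | 0) :: ··c··> u5
  u4 = b.0 | 0 :: ··b··> u5
  u5 = 0 | 0 :: stopped
Q's transition system — 6 states:
  v0 = b.b.0 | (c.0 + 0 | 0) :: ··b··> v1, ··c··> v2
  v1 = b.0 | (c.0 + 0 | 0) :: ··b··> v3, ··c··> v4
  v2 = b.b.0 | 0 :: ··b··> v4
  v3 = 0 | (c.0 + 0 | 0) :: ··c··> v5
  v4 = b.0 | 0 :: ··b··> v5
  v5 = 0 | 0 :: stopped
Partition-refinement fixed point:
  B0 = {u0}
  B1 = {u1, v1}
  B2 = {u3, v3}
  B3 = {u5, v5}
  B4 = {u4, v4}
  B5 = {u2}
  B6 = {v0}
  B7 = {v2}
u0 ∈ B0, v0 ∈ B6 → different blocks

P ≁ Q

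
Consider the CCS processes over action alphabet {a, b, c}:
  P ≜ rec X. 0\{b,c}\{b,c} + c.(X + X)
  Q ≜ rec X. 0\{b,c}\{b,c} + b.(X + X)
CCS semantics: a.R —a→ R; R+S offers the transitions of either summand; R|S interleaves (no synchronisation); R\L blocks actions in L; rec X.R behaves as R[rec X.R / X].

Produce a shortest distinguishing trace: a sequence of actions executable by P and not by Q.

c

Reachable graph of P (2 states):
  s0 = rec X. 0\{b,c}\{b,c} + c.(X + X) | ··c··> s1
  s1 = (rec X. 0\{b,c}\{b,c} + c.(X + X)) + (rec X. 0\{b,c}\{b,c} + c.(X + X)) | ··c··> s1
Reachable graph of Q (2 states):
  t0 = rec X. 0\{b,c}\{b,c} + b.(X + X) | ··b··> t1
  t1 = (rec X. 0\{b,c}\{b,c} + b.(X + X)) + (rec X. 0\{b,c}\{b,c} + b.(X + X)) | ··b··> t1
Trace ⟨c⟩ through P, begin at {s0}:
  step 1 (c): {s1}
  — P admits the full trace.
Trace ⟨c⟩ through Q, begin at {t0}:
  step 1 (c): ∅  — Q cannot continue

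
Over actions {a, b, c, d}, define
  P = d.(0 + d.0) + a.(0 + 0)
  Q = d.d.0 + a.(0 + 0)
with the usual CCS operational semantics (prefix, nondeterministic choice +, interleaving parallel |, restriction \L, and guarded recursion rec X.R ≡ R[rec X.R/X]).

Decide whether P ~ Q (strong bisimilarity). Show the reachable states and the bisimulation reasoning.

LTS(P): 4 reachable states
  s0 = d.(0 + d.0) + a.(0 + 0) has moves -a-> s1, -d-> s2
  s1 = 0 + 0 has moves deadlocked
  s2 = 0 + d.0 has moves -d-> s3
  s3 = 0 has moves deadlocked
LTS(Q): 4 reachable states
  t0 = d.d.0 + a.(0 + 0) has moves -a-> t1, -d-> t2
  t1 = 0 + 0 has moves deadlocked
  t2 = d.0 has moves -d-> t3
  t3 = 0 has moves deadlocked
Coarsest stable partition (strong bisimilarity classes):
  B0 = {s0, t0}
  B1 = {s1, s3, t1, t3}
  B2 = {s2, t2}
s0 ∈ B0, t0 ∈ B0 → same block

P ~ Q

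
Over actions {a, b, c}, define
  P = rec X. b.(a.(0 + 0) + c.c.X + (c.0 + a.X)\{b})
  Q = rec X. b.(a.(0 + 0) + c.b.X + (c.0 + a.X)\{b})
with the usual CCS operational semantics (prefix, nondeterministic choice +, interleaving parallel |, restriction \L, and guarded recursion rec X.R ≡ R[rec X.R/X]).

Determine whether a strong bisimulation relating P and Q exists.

not bisimilar

P's transition system — 6 states:
  p0 = rec X. b.(a.(0 + 0) + c.c.X + (c.0 + a.X)\{b}) → —b→ p1
  p1 = a.(0 + 0) + c.c.(rec X. b.(a.(0 + 0) + c.c.X + (c.0 + a.X)\{b})) + (c.0 + a.(rec X. b.(a.(0 + 0) + c.c.X + (c.0 + a.X)\{b})))\{b} → —a→ p2, —a→ p3, —c→ p4, —c→ p5
  p2 = (rec X. b.(a.(0 + 0) + c.c.X + (c.0 + a.X)\{b}))\{b} → (no moves)
  p3 = 0 + 0 → (no moves)
  p4 = 0\{b} → (no moves)
  p5 = c.(rec X. b.(a.(0 + 0) + c.c.X + (c.0 + a.X)\{b})) → —c→ p0
Q's transition system — 6 states:
  q0 = rec X. b.(a.(0 + 0) + c.b.X + (c.0 + a.X)\{b}) → —b→ q1
  q1 = a.(0 + 0) + c.b.(rec X. b.(a.(0 + 0) + c.b.X + (c.0 + a.X)\{b})) + (c.0 + a.(rec X. b.(a.(0 + 0) + c.b.X + (c.0 + a.X)\{b})))\{b} → —a→ q2, —a→ q3, —c→ q4, —c→ q5
  q2 = (rec X. b.(a.(0 + 0) + c.b.X + (c.0 + a.X)\{b}))\{b} → (no moves)
  q3 = 0 + 0 → (no moves)
  q4 = 0\{b} → (no moves)
  q5 = b.(rec X. b.(a.(0 + 0) + c.b.X + (c.0 + a.X)\{b})) → —b→ q0
Bisimilarity quotient blocks:
  B0 = {p0}
  B1 = {p1}
  B2 = {p2, p3, p4, q2, q3, q4}
  B3 = {p5}
  B4 = {q0}
  B5 = {q1}
  B6 = {q5}
p0 ∈ B0, q0 ∈ B4 → different blocks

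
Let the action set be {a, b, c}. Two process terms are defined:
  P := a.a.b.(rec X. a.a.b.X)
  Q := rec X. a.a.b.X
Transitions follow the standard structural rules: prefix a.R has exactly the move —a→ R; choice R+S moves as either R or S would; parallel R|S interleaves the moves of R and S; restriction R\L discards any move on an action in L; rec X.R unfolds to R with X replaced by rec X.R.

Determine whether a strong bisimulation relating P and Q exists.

P ~ Q

P's transition system — 4 states:
  s0 = a.a.b.(rec X. a.a.b.X) | --a--▸ s1
  s1 = a.b.(rec X. a.a.b.X) | --a--▸ s2
  s2 = b.(rec X. a.a.b.X) | --b--▸ s3
  s3 = rec X. a.a.b.X | --a--▸ s1
Q's transition system — 3 states:
  t0 = rec X. a.a.b.X | --a--▸ t1
  t1 = a.b.(rec X. a.a.b.X) | --a--▸ t2
  t2 = b.(rec X. a.a.b.X) | --b--▸ t0
Coarsest stable partition (strong bisimilarity classes):
  B0 = {s0, s3, t0}
  B1 = {s1, t1}
  B2 = {s2, t2}
s0 ∈ B0, t0 ∈ B0 → same block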